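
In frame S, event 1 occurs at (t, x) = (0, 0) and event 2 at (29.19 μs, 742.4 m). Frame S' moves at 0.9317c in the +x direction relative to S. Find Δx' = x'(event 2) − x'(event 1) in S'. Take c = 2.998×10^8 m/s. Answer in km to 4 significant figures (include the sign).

Δx' ≈ -20.40 km

γ = 1/√(1 − 0.9317²) = 2.75309
Δx' = γ(Δx − vΔt) = 2.75309 × (742.4 m − 0.9317×(2.998×10^8 m/s)×29.19×10^-6 s)
= 2.75309 × (-7411.06 m) = -20.40 km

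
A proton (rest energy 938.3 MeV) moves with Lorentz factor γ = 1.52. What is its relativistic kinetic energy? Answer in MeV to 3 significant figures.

K ≈ 488 MeV

γ = 1.52 (given)
K = (γ − 1)m₀c² = (1.52 − 1) × 938.3 MeV = 0.52000 × 938.3 MeV = 488 MeV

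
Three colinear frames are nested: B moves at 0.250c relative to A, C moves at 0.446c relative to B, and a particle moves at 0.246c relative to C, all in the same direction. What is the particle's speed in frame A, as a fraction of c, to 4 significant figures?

Compose boost 2: (0.446 + 0.250)/(1 + 0.446×0.250) = 0.6960/1.11150 = 0.626181
Compose boost 3: (0.246 + 0.626181)/(1 + 0.246×0.626181) = 0.872181/1.15404 = 0.7558

u ≈ 0.7558c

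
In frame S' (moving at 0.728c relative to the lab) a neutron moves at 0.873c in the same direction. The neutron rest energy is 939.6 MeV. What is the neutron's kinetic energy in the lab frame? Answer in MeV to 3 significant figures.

u_lab = (0.873 + 0.728)/(1 + 0.873×0.728) = 0.978879
γ = 1/√(1 − 0.978879²) = 4.8914
K = (γ − 1)m₀c² = (4.8914 − 1) × 939.6 = 3.8914 × 939.6 = 3660 MeV

K ≈ 3660 MeV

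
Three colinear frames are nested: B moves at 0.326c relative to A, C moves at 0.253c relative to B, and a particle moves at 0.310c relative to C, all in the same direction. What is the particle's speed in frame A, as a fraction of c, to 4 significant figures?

Compose boost 2: (0.253 + 0.326)/(1 + 0.253×0.326) = 0.5790/1.08248 = 0.534884
Compose boost 3: (0.310 + 0.534884)/(1 + 0.310×0.534884) = 0.844884/1.16581 = 0.7247

u ≈ 0.7247c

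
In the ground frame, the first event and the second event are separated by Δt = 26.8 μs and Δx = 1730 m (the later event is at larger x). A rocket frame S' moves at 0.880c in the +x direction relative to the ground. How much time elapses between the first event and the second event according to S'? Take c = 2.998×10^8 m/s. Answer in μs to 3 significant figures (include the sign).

Δt' ≈ 45.7 μs

γ = 1/√(1 − 0.880²) = 2.1054
Δt' = γ(Δt − vΔx/c²) = 2.1054 × (26.8 μs − 0.880×1730 m / (2.998×10^8 m/s))
= 2.1054 × (21.722 μs) = 45.7 μs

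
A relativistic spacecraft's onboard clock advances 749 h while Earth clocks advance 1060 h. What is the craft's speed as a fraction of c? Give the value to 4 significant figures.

γ = Δt/τ₀ = 1060/749 = 1.41522
β = √(1 − 1/γ²) = √(1 − 1/1.41522²) = 0.7076

β ≈ 0.7076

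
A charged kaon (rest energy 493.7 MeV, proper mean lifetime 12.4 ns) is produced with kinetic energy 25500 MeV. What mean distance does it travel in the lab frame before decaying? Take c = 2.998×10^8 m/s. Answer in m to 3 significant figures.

d ≈ 196 m

γ = 1 + K/(m₀c²) = 1 + 25500/493.7 = 52.651
β = √(1 − 1/γ²) = 0.99982
Dilated lifetime: γτ₀ = 52.651 × 12.4 ns = 652.87 ns
d = βc·γτ₀ = 0.99982 × (2.998×10^8 m/s) × 6.5287×10^-7 s = 196 m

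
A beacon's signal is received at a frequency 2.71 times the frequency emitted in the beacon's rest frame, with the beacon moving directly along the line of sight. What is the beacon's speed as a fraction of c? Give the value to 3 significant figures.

β ≈ 0.760

f_obs/f_src = √((1+β)/(1−β)) = 2.71  ⇒  (1+β)/(1−β) = 7.3441
β = |1 − D²|/(1 + D²) = |1 − 7.3441|/(1 + 7.3441) = 0.760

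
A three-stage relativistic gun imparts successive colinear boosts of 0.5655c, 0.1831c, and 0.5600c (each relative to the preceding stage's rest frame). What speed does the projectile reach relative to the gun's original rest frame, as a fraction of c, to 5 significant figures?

u ≈ 0.89744c

Compose boost 2: (0.1831 + 0.5655)/(1 + 0.1831×0.5655) = 0.74860/1.103543 = 0.6783605
Compose boost 3: (0.5600 + 0.6783605)/(1 + 0.5600×0.6783605) = 1.238360/1.379882 = 0.89744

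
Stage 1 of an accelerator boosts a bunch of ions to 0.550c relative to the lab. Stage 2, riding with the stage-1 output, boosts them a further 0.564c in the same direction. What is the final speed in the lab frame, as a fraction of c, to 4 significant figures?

Compose boost 2: (0.564 + 0.550)/(1 + 0.564×0.550) = 1.114/1.31020 = 0.8503

u ≈ 0.8503c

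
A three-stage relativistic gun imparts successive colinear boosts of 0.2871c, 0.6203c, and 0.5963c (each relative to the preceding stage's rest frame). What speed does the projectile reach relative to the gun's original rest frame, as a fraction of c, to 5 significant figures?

u ≈ 0.93644c

Compose boost 2: (0.6203 + 0.2871)/(1 + 0.6203×0.2871) = 0.90740/1.178088 = 0.7702310
Compose boost 3: (0.5963 + 0.7702310)/(1 + 0.5963×0.7702310) = 1.366531/1.459289 = 0.93644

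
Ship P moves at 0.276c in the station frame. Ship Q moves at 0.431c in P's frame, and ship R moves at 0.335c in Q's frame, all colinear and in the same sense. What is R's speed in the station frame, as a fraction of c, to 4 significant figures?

u ≈ 0.7979c

Compose boost 2: (0.431 + 0.276)/(1 + 0.431×0.276) = 0.7070/1.11896 = 0.631839
Compose boost 3: (0.335 + 0.631839)/(1 + 0.335×0.631839) = 0.966839/1.21167 = 0.7979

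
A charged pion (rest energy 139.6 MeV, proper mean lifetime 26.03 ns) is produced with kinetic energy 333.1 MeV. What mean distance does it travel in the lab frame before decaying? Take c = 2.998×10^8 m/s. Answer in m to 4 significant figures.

γ = 1 + K/(m₀c²) = 1 + 333.1/139.6 = 3.38610
β = √(1 − 1/γ²) = 0.955397
Dilated lifetime: γτ₀ = 3.38610 × 26.03 ns = 88.1403 ns
d = βc·γτ₀ = 0.955397 × (2.998×10^8 m/s) × 8.81403×10^-8 s = 25.25 m

d ≈ 25.25 m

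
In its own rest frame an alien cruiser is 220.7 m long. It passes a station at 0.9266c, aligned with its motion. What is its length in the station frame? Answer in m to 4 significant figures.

L ≈ 82.99 m

γ = 1/√(1 − 0.9266²) = 2.65923
Length contraction: L = L₀/γ = 220.7/2.65923 = 82.99 m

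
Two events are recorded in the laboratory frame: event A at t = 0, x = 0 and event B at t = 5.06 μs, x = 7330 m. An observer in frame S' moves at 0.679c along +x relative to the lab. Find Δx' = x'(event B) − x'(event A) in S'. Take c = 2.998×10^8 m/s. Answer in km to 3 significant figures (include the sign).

γ = 1/√(1 − 0.679²) = 1.3621
Δx' = γ(Δx − vΔt) = 1.3621 × (7330 m − 0.679×(2.998×10^8 m/s)×5.06×10^-6 s)
= 1.3621 × (6300.0 m) = 8.58 km

Δx' ≈ 8.58 km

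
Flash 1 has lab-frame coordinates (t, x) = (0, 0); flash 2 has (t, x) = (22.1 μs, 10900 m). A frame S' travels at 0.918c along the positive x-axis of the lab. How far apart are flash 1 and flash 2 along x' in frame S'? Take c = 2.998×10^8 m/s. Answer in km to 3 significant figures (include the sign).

Δx' ≈ 12.1 km

γ = 1/√(1 − 0.918²) = 2.5216
Δx' = γ(Δx − vΔt) = 2.5216 × (10900 m − 0.918×(2.998×10^8 m/s)×22.1×10^-6 s)
= 2.5216 × (4817.7 m) = 12.1 km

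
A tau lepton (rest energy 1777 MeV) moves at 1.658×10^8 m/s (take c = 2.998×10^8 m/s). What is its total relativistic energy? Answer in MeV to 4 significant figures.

β = v/c = 1.658×10^8 / 2.998×10^8 = 0.553035
γ = 1/√(1 − 0.553035²) = 1.20025
E = γm₀c² = 1.20025 × 1777 MeV = 2133 MeV

E ≈ 2133 MeV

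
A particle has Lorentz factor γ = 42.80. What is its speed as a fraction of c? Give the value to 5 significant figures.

β = √(1 − 1/γ²) = √(1 − 1/42.80²) = √(0.9994541) = 0.99973

β ≈ 0.99973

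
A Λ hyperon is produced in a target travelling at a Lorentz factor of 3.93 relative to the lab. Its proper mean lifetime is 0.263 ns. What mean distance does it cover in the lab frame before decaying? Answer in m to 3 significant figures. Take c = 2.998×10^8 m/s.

β = √(1 − 1/γ²) = √(1 − 1/3.93²) = 0.96709
Dilated lifetime: Δt = γτ₀ = 3.93 × 0.263 ns = 1.0336 ns
d = vΔt = 0.96709c × 1.0336 ns = 2.8993×10^8 m/s × 1.0336×10^-9 s = 0.300 m

d ≈ 0.300 m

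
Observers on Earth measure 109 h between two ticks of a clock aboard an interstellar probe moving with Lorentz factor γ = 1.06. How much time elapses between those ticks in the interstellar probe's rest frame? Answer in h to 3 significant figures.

τ₀ ≈ 103 h

γ = 1.06 (given)
Proper time: τ₀ = Δt/γ = 109/1.06 = 103 h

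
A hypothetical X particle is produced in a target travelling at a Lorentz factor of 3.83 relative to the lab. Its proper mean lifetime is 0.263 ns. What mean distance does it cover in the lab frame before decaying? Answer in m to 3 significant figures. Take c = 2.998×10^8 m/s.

d ≈ 0.292 m

β = √(1 − 1/γ²) = √(1 − 1/3.83²) = 0.96531
Dilated lifetime: Δt = γτ₀ = 3.83 × 0.263 ns = 1.0073 ns
d = vΔt = 0.96531c × 1.0073 ns = 2.8940×10^8 m/s × 1.0073×10^-9 s = 0.292 m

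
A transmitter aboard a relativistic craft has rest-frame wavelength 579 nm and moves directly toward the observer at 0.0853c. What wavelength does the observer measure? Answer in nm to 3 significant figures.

Relativistic Doppler: λ_obs = λ_src √((1−β)/(1+β))
= 579 × √(0.91470/1.0853) = 579 × 0.91805 = 532 nm

λ_obs ≈ 532 nm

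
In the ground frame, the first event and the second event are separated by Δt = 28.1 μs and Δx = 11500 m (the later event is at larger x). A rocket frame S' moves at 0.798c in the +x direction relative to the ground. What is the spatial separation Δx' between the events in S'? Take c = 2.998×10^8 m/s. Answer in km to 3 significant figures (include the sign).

γ = 1/√(1 − 0.798²) = 1.6593
Δx' = γ(Δx − vΔt) = 1.6593 × (11500 m − 0.798×(2.998×10^8 m/s)×28.1×10^-6 s)
= 1.6593 × (4777.3 m) = 7.93 km

Δx' ≈ 7.93 km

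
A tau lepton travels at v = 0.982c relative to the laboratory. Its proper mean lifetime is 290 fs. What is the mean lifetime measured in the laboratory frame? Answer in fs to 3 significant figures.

γ = 1/√(1 − 0.982²) = 5.2943
Time dilation: Δt = γτ₀ = 5.2943 × 290 fs = 1540 fs

Δt ≈ 1540 fs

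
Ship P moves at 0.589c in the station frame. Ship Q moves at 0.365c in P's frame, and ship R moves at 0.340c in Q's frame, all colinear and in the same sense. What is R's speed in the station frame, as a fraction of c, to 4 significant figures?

u ≈ 0.8881c

Compose boost 2: (0.365 + 0.589)/(1 + 0.365×0.589) = 0.9540/1.21498 = 0.785195
Compose boost 3: (0.340 + 0.785195)/(1 + 0.340×0.785195) = 1.12519/1.26697 = 0.8881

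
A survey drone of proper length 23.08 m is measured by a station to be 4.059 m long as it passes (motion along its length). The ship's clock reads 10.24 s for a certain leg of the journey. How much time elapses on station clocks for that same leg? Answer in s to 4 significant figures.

Δt ≈ 58.23 s

Length contraction ⇒ γ = L₀/L = 23.08/4.059 = 5.68613
Time dilation: Δt = γτ₀ = 5.68613 × 10.24 s = 58.23 s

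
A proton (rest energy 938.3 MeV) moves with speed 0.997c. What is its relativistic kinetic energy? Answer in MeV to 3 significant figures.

γ = 1/√(1 − 0.997²) = 12.920
K = (γ − 1)m₀c² = (12.920 − 1) × 938.3 MeV = 11.920 × 938.3 MeV = 11200 MeV

K ≈ 11200 MeV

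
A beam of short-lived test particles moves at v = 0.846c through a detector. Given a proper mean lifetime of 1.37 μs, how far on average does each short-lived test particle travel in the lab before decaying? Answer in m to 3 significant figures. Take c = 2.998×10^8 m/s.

γ = 1/√(1 − 0.846²) = 1.8755
Dilated lifetime: Δt = γτ₀ = 1.8755 × 1.37 μs = 2.5695 μs
d = vΔt = 0.846c × 2.5695 μs = 2.5363×10^8 m/s × 2.5695×10^-6 s = 652 m

d ≈ 652 m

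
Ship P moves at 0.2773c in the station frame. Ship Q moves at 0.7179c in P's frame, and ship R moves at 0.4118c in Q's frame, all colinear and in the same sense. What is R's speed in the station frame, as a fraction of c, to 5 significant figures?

u ≈ 0.92547c

Compose boost 2: (0.7179 + 0.2773)/(1 + 0.7179×0.2773) = 0.99520/1.199074 = 0.8299740
Compose boost 3: (0.4118 + 0.8299740)/(1 + 0.4118×0.8299740) = 1.241774/1.341783 = 0.92547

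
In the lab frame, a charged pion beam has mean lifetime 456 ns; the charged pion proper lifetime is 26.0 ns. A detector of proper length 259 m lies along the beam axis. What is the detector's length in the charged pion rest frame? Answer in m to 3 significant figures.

Time dilation ⇒ γ = Δt/τ₀ = 456/26.0 = 17.538
Length contraction: L = L₀/γ = 259/17.538 = 14.8 m

L ≈ 14.8 m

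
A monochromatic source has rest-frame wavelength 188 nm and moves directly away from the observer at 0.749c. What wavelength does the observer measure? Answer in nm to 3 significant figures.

Relativistic Doppler: λ_obs = λ_src √((1+β)/(1−β))
= 188 × √(1.7490/0.25100) = 188 × 2.6397 = 496 nm

λ_obs ≈ 496 nm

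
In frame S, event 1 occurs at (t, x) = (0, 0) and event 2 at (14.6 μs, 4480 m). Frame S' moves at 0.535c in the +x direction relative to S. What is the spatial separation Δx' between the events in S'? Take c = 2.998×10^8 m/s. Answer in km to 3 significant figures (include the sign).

γ = 1/√(1 − 0.535²) = 1.1836
Δx' = γ(Δx − vΔt) = 1.1836 × (4480 m − 0.535×(2.998×10^8 m/s)×14.6×10^-6 s)
= 1.1836 × (2138.3 m) = 2.53 km

Δx' ≈ 2.53 km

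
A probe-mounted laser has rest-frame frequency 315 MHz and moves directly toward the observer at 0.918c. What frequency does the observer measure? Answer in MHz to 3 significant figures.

Relativistic Doppler: f_obs = f_src √((1+β)/(1−β))
= 315 × √(1.9180/0.082000) = 315 × 4.8363 = 1520 MHz

f_obs ≈ 1520 MHz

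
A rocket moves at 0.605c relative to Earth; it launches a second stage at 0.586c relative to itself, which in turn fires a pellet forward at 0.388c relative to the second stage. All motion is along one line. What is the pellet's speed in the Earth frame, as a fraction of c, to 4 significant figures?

u ≈ 0.9449c

Compose boost 2: (0.586 + 0.605)/(1 + 0.586×0.605) = 1.191/1.35453 = 0.879272
Compose boost 3: (0.388 + 0.879272)/(1 + 0.388×0.879272) = 1.26727/1.34116 = 0.9449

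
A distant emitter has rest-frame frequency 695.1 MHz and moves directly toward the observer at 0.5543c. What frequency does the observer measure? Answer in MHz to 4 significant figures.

Relativistic Doppler: f_obs = f_src √((1+β)/(1−β))
= 695.1 × √(1.55430/0.445700) = 695.1 × 1.86744 = 1298 MHz

f_obs ≈ 1298 MHz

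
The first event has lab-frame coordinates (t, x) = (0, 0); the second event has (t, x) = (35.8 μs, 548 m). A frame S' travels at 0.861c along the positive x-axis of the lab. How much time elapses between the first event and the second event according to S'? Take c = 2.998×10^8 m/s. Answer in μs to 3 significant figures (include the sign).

Δt' ≈ 67.3 μs

γ = 1/√(1 − 0.861²) = 1.9662
Δt' = γ(Δt − vΔx/c²) = 1.9662 × (35.8 μs − 0.861×548 m / (2.998×10^8 m/s))
= 1.9662 × (34.226 μs) = 67.3 μs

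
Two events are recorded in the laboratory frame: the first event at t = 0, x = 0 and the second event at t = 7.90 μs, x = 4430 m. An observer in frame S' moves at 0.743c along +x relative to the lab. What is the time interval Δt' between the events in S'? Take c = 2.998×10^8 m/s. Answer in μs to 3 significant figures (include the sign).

Δt' ≈ -4.60 μs

γ = 1/√(1 − 0.743²) = 1.4941
Δt' = γ(Δt − vΔx/c²) = 1.4941 × (7.90 μs − 0.743×4430 m / (2.998×10^8 m/s))
= 1.4941 × (-3.0790 μs) = -4.60 μs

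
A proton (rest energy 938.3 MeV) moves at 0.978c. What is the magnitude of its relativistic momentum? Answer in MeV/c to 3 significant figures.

γ = 1/√(1 − 0.978²) = 4.7938
p = γβm₀c = 4.7938 × 0.978 × 938.3 MeV/c = 4400 MeV/c

p ≈ 4400 MeV/c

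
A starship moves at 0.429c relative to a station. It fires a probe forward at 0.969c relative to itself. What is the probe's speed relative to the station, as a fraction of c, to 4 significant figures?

Relativistic velocity addition: u = (u' + v)/(1 + u'v/c²)
= (0.969 + 0.429)/(1 + 0.969×0.429) = 1.398/1.41570 = 0.9875

u ≈ 0.9875c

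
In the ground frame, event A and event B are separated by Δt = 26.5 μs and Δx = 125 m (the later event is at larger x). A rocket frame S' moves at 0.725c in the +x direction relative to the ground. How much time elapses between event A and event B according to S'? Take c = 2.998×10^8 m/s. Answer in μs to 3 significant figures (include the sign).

Δt' ≈ 38.0 μs

γ = 1/√(1 − 0.725²) = 1.4519
Δt' = γ(Δt − vΔx/c²) = 1.4519 × (26.5 μs − 0.725×125 m / (2.998×10^8 m/s))
= 1.4519 × (26.198 μs) = 38.0 μs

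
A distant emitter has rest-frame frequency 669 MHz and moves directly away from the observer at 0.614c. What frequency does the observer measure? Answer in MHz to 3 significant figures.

f_obs ≈ 327 MHz

Relativistic Doppler: f_obs = f_src √((1−β)/(1+β))
= 669 × √(0.38600/1.6140) = 669 × 0.48904 = 327 MHz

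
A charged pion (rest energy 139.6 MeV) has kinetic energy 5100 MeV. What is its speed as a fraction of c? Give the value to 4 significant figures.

γ = 1 + K/(m₀c²) = 1 + 5100/139.6 = 37.5330
β = √(1 − 1/γ²) = 0.9996

β ≈ 0.9996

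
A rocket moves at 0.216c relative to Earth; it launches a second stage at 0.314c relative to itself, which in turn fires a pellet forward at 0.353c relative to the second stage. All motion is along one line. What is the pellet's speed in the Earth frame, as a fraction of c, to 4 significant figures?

u ≈ 0.7227c

Compose boost 2: (0.314 + 0.216)/(1 + 0.314×0.216) = 0.5300/1.06782 = 0.496336
Compose boost 3: (0.353 + 0.496336)/(1 + 0.353×0.496336) = 0.849336/1.17521 = 0.7227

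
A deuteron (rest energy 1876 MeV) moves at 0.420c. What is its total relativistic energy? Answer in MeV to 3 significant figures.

E ≈ 2070 MeV

γ = 1/√(1 − 0.420²) = 1.1019
E = γm₀c² = 1.1019 × 1876 MeV = 2070 MeV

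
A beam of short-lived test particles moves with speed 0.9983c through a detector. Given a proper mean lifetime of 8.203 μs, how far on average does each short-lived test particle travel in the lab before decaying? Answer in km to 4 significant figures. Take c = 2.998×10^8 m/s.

γ = 1/√(1 − 0.9983²) = 17.1572
Dilated lifetime: Δt = γτ₀ = 17.1572 × 8.203 μs = 140.740 μs
d = vΔt = 0.9983c × 140.740 μs = 2.99290×10^8 m/s × 0.000140740 s = 42.12 km

d ≈ 42.12 km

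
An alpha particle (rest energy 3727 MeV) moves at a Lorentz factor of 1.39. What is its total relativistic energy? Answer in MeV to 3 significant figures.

γ = 1.39 (given)
E = γm₀c² = 1.39 × 3727 MeV = 5180 MeV

E ≈ 5180 MeV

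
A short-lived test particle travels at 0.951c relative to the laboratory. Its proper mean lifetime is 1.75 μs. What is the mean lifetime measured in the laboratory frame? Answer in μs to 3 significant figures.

γ = 1/√(1 − 0.951²) = 3.2342
Time dilation: Δt = γτ₀ = 3.2342 × 1.75 μs = 5.66 μs

Δt ≈ 5.66 μs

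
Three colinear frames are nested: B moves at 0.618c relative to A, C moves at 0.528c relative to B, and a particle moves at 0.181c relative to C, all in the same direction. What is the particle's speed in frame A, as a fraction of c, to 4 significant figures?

u ≈ 0.9037c

Compose boost 2: (0.528 + 0.618)/(1 + 0.528×0.618) = 1.146/1.32630 = 0.864055
Compose boost 3: (0.181 + 0.864055)/(1 + 0.181×0.864055) = 1.04506/1.15639 = 0.9037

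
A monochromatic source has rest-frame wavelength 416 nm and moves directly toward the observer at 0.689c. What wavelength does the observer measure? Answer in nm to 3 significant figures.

λ_obs ≈ 179 nm

Relativistic Doppler: λ_obs = λ_src √((1−β)/(1+β))
= 416 × √(0.31100/1.6890) = 416 × 0.42911 = 179 nm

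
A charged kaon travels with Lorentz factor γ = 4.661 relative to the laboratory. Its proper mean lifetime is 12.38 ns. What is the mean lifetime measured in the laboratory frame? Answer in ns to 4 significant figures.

γ = 4.661 (given)
Time dilation: Δt = γτ₀ = 4.661 × 12.38 ns = 57.70 ns

Δt ≈ 57.70 ns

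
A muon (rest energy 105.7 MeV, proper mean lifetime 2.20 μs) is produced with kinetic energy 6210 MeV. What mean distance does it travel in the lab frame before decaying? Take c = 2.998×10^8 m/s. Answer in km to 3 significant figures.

d ≈ 39.4 km

γ = 1 + K/(m₀c²) = 1 + 6210/105.7 = 59.751
β = √(1 − 1/γ²) = 0.99986
Dilated lifetime: γτ₀ = 59.751 × 2.20 μs = 131.45 μs
d = βc·γτ₀ = 0.99986 × (2.998×10^8 m/s) × 0.00013145 s = 39.4 km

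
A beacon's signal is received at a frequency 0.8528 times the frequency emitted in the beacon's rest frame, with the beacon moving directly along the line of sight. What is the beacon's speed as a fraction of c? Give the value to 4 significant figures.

f_obs/f_src = √((1−β)/(1+β)) = 0.8528  ⇒  (1−β)/(1+β) = 0.727268
β = |1 − D²|/(1 + D²) = |1 − 0.727268|/(1 + 0.727268) = 0.1579

β ≈ 0.1579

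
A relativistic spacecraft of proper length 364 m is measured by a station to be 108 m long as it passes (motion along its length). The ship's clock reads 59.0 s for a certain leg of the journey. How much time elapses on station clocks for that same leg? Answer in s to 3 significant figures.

Δt ≈ 199 s

Length contraction ⇒ γ = L₀/L = 364/108 = 3.3704
Time dilation: Δt = γτ₀ = 3.3704 × 59.0 s = 199 s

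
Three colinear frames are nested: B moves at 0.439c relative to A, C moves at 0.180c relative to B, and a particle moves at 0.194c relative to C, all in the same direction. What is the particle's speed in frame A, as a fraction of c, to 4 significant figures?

u ≈ 0.6908c

Compose boost 2: (0.180 + 0.439)/(1 + 0.180×0.439) = 0.6190/1.07902 = 0.573669
Compose boost 3: (0.194 + 0.573669)/(1 + 0.194×0.573669) = 0.767669/1.11129 = 0.6908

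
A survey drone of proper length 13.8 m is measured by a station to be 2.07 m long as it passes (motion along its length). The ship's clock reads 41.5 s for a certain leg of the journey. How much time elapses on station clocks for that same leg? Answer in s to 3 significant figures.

Δt ≈ 277 s

Length contraction ⇒ γ = L₀/L = 13.8/2.07 = 6.6667
Time dilation: Δt = γτ₀ = 6.6667 × 41.5 s = 277 s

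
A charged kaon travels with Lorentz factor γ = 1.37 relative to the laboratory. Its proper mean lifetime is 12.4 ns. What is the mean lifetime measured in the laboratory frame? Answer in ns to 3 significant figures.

Δt ≈ 17.0 ns

γ = 1.37 (given)
Time dilation: Δt = γτ₀ = 1.37 × 12.4 ns = 17.0 ns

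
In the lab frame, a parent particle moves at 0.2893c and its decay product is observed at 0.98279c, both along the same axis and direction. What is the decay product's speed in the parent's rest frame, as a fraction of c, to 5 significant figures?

Inverse velocity addition: u' = (u − v)/(1 − uv/c²)
= (0.98279 − 0.2893)/(1 − 0.98279×0.2893) = 0.69349/0.7156789 = 0.96900

u' ≈ 0.96900c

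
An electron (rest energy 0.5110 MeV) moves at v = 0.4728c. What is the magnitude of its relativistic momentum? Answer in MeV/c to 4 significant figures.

p ≈ 0.2742 MeV/c

γ = 1/√(1 − 0.4728²) = 1.13486
p = γβm₀c = 1.13486 × 0.4728 × 0.5110 MeV/c = 0.2742 MeV/c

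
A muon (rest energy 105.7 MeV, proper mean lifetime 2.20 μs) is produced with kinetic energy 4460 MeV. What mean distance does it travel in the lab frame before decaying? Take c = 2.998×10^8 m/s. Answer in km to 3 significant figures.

γ = 1 + K/(m₀c²) = 1 + 4460/105.7 = 43.195
β = √(1 − 1/γ²) = 0.99973
Dilated lifetime: γτ₀ = 43.195 × 2.20 μs = 95.029 μs
d = βc·γτ₀ = 0.99973 × (2.998×10^8 m/s) × 9.5029×10^-5 s = 28.5 km

d ≈ 28.5 km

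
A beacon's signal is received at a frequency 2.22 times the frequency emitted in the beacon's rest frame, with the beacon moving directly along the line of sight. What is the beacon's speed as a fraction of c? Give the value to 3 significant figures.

β ≈ 0.663

f_obs/f_src = √((1+β)/(1−β)) = 2.22  ⇒  (1+β)/(1−β) = 4.9284
β = |1 − D²|/(1 + D²) = |1 − 4.9284|/(1 + 4.9284) = 0.663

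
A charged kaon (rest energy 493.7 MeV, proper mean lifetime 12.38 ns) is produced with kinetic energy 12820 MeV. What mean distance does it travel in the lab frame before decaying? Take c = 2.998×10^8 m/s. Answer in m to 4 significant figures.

γ = 1 + K/(m₀c²) = 1 + 12820/493.7 = 26.9672
β = √(1 − 1/γ²) = 0.999312
Dilated lifetime: γτ₀ = 26.9672 × 12.38 ns = 333.854 ns
d = βc·γτ₀ = 0.999312 × (2.998×10^8 m/s) × 3.33854×10^-7 s = 100.0 m

d ≈ 100.0 m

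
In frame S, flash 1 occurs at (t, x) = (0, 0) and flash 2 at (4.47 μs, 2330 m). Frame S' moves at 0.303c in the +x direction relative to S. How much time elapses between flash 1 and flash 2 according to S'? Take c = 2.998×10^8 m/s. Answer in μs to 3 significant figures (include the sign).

γ = 1/√(1 − 0.303²) = 1.0493
Δt' = γ(Δt − vΔx/c²) = 1.0493 × (4.47 μs − 0.303×2330 m / (2.998×10^8 m/s))
= 1.0493 × (2.1151 μs) = 2.22 μs

Δt' ≈ 2.22 μs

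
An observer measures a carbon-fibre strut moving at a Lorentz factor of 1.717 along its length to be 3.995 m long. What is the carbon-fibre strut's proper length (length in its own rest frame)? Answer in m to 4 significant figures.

L₀ ≈ 6.859 m

γ = 1.717 (given)
L₀ = γL = 1.717 × 3.995 = 6.859 m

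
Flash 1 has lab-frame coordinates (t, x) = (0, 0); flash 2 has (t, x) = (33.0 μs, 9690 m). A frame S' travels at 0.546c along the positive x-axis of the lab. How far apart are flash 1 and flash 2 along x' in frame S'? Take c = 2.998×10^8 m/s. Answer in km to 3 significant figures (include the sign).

γ = 1/√(1 − 0.546²) = 1.1936
Δx' = γ(Δx − vΔt) = 1.1936 × (9690 m − 0.546×(2.998×10^8 m/s)×33.0×10^-6 s)
= 1.1936 × (4288.2 m) = 5.12 km

Δx' ≈ 5.12 km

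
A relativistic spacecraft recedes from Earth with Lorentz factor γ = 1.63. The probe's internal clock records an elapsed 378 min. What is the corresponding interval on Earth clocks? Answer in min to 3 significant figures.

γ = 1.63 (given)
Time dilation: Δt = γτ₀ = 1.63 × 378 min = 616 min

Δt ≈ 616 min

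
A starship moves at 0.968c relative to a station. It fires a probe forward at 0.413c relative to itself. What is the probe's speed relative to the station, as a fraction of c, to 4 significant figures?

u ≈ 0.9866c

Relativistic velocity addition: u = (u' + v)/(1 + u'v/c²)
= (0.413 + 0.968)/(1 + 0.413×0.968) = 1.381/1.39978 = 0.9866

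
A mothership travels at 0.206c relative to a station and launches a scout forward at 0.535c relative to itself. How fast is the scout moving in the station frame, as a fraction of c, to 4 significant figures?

u ≈ 0.6674c

Compose boost 2: (0.535 + 0.206)/(1 + 0.535×0.206) = 0.7410/1.11021 = 0.6674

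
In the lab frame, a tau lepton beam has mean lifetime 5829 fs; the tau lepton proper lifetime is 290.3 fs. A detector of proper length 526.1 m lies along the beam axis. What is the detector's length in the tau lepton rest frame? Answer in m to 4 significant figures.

Time dilation ⇒ γ = Δt/τ₀ = 5829/290.3 = 20.0792
Length contraction: L = L₀/γ = 526.1/20.0792 = 26.20 m

L ≈ 26.20 m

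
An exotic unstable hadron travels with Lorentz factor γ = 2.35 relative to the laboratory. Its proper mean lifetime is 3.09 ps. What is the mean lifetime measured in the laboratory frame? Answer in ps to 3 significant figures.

Δt ≈ 7.26 ps

γ = 2.35 (given)
Time dilation: Δt = γτ₀ = 2.35 × 3.09 ps = 7.26 ps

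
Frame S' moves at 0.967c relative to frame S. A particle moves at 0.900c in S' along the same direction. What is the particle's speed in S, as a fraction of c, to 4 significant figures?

Relativistic velocity addition: u = (u' + v)/(1 + u'v/c²)
= (0.900 + 0.967)/(1 + 0.900×0.967) = 1.867/1.87030 = 0.9982

u ≈ 0.9982c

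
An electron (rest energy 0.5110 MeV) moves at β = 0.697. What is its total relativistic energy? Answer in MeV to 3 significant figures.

E ≈ 0.713 MeV

γ = 1/√(1 − 0.697²) = 1.3946
E = γm₀c² = 1.3946 × 0.5110 MeV = 0.713 MeV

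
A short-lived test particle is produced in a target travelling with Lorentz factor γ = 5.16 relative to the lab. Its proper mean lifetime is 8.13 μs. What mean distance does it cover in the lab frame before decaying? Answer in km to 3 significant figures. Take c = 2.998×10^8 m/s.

β = √(1 − 1/γ²) = √(1 − 1/5.16²) = 0.98104
Dilated lifetime: Δt = γτ₀ = 5.16 × 8.13 μs = 41.951 μs
d = vΔt = 0.98104c × 41.951 μs = 2.9412×10^8 m/s × 4.1951×10^-5 s = 12.3 km

d ≈ 12.3 km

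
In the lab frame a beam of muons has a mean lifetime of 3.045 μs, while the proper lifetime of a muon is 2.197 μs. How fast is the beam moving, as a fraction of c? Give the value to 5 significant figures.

γ = Δt/τ₀ = 3.045/2.197 = 1.385981
β = √(1 − 1/γ²) = √(1 − 1/1.385981²) = 0.69240

β ≈ 0.69240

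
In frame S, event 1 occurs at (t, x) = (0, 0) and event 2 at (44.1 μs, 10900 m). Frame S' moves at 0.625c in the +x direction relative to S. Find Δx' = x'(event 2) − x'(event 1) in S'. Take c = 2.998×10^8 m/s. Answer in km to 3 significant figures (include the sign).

Δx' ≈ 3.38 km

γ = 1/√(1 − 0.625²) = 1.2810
Δx' = γ(Δx − vΔt) = 1.2810 × (10900 m − 0.625×(2.998×10^8 m/s)×44.1×10^-6 s)
= 1.2810 × (2636.8 m) = 3.38 km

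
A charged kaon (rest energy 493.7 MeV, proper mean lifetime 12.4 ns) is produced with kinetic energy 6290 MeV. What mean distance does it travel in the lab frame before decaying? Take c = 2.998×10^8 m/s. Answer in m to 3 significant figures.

d ≈ 50.9 m

γ = 1 + K/(m₀c²) = 1 + 6290/493.7 = 13.741
β = √(1 − 1/γ²) = 0.99735
Dilated lifetime: γτ₀ = 13.741 × 12.4 ns = 170.38 ns
d = βc·γτ₀ = 0.99735 × (2.998×10^8 m/s) × 1.7038×10^-7 s = 50.9 m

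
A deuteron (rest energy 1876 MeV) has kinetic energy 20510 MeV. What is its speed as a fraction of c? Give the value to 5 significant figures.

γ = 1 + K/(m₀c²) = 1 + 20510/1876 = 11.93284
β = √(1 − 1/γ²) = 0.99648

β ≈ 0.99648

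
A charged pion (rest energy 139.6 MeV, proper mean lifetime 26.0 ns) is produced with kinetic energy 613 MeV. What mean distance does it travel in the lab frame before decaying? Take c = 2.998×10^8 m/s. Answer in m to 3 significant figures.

γ = 1 + K/(m₀c²) = 1 + 613/139.6 = 5.3911
β = √(1 − 1/γ²) = 0.98265
Dilated lifetime: γτ₀ = 5.3911 × 26.0 ns = 140.17 ns
d = βc·γτ₀ = 0.98265 × (2.998×10^8 m/s) × 1.4017×10^-7 s = 41.3 m

d ≈ 41.3 m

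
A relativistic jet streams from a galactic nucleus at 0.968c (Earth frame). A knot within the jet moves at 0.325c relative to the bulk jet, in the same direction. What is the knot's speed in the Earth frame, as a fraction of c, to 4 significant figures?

u ≈ 0.9836c

Relativistic velocity addition: u = (u' + v)/(1 + u'v/c²)
= (0.325 + 0.968)/(1 + 0.325×0.968) = 1.293/1.31460 = 0.9836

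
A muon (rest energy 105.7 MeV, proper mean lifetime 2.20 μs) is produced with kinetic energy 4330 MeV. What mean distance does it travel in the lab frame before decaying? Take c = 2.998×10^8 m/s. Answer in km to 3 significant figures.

γ = 1 + K/(m₀c²) = 1 + 4330/105.7 = 41.965
β = √(1 − 1/γ²) = 0.99972
Dilated lifetime: γτ₀ = 41.965 × 2.20 μs = 92.323 μs
d = βc·γτ₀ = 0.99972 × (2.998×10^8 m/s) × 9.2323×10^-5 s = 27.7 km

d ≈ 27.7 km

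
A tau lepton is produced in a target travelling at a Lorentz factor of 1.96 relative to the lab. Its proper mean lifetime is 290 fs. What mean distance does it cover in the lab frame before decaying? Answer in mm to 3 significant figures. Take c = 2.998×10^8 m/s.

β = √(1 − 1/γ²) = √(1 − 1/1.96²) = 0.86005
Dilated lifetime: Δt = γτ₀ = 1.96 × 290 fs = 568.40 fs
d = vΔt = 0.86005c × 568.40 fs = 2.5784×10^8 m/s × 5.6840×10^-13 s = 0.147 mm

d ≈ 0.147 mm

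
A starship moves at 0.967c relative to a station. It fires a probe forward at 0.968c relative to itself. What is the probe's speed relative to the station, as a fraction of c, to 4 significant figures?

u ≈ 0.9995c

Relativistic velocity addition: u = (u' + v)/(1 + u'v/c²)
= (0.968 + 0.967)/(1 + 0.968×0.967) = 1.935/1.93606 = 0.9995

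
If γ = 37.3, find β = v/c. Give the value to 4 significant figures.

β ≈ 0.9996

β = √(1 − 1/γ²) = √(1 − 1/37.3²) = √(0.999281) = 0.9996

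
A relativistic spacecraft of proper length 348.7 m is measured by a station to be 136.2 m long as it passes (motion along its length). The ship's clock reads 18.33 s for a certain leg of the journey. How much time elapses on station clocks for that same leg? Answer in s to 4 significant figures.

Δt ≈ 46.93 s

Length contraction ⇒ γ = L₀/L = 348.7/136.2 = 2.56021
Time dilation: Δt = γτ₀ = 2.56021 × 18.33 s = 46.93 s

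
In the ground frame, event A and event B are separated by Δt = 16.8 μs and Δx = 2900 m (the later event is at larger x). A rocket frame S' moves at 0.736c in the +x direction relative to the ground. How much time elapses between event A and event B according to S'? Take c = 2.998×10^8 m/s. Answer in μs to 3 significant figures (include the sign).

γ = 1/√(1 − 0.736²) = 1.4771
Δt' = γ(Δt − vΔx/c²) = 1.4771 × (16.8 μs − 0.736×2900 m / (2.998×10^8 m/s))
= 1.4771 × (9.6806 μs) = 14.3 μs

Δt' ≈ 14.3 μs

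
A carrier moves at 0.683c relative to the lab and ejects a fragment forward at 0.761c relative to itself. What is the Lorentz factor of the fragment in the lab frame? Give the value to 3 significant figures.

γ ≈ 3.21

u_lab = (0.761 + 0.683)/(1 + 0.761×0.683) = 1.444/1.51976 = 0.950148
γ = 1/√(1 − 0.950148²) = 3.21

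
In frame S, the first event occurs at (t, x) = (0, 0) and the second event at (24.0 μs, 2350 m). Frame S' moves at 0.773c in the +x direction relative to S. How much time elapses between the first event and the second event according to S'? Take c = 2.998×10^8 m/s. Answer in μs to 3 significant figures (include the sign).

Δt' ≈ 28.3 μs

γ = 1/√(1 − 0.773²) = 1.5763
Δt' = γ(Δt − vΔx/c²) = 1.5763 × (24.0 μs − 0.773×2350 m / (2.998×10^8 m/s))
= 1.5763 × (17.941 μs) = 28.3 μs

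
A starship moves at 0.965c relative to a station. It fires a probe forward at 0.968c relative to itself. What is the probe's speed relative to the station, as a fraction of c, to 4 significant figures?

Relativistic velocity addition: u = (u' + v)/(1 + u'v/c²)
= (0.968 + 0.965)/(1 + 0.968×0.965) = 1.933/1.93412 = 0.9994

u ≈ 0.9994c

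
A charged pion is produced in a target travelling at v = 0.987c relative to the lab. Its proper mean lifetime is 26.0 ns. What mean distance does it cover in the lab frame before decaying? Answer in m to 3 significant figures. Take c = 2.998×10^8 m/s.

γ = 1/√(1 − 0.987²) = 6.2220
Dilated lifetime: Δt = γτ₀ = 6.2220 × 26.0 ns = 161.77 ns
d = vΔt = 0.987c × 161.77 ns = 2.9590×10^8 m/s × 1.6177×10^-7 s = 47.9 m

d ≈ 47.9 m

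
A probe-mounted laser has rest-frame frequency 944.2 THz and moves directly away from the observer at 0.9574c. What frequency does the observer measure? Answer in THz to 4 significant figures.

f_obs ≈ 139.3 THz

Relativistic Doppler: f_obs = f_src √((1−β)/(1+β))
= 944.2 × √(0.0426000/1.95740) = 944.2 × 0.147525 = 139.3 THz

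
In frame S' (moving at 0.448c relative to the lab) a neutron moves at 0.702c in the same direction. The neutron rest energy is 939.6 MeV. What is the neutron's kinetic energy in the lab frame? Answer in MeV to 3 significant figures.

K ≈ 1000 MeV

u_lab = (0.702 + 0.448)/(1 + 0.702×0.448) = 0.874860
γ = 1/√(1 − 0.874860²) = 2.0645
K = (γ − 1)m₀c² = (2.0645 − 1) × 939.6 = 1.0645 × 939.6 = 1000 MeV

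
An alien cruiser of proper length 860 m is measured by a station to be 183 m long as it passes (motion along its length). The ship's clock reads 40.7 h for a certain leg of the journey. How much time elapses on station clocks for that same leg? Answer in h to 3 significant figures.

Length contraction ⇒ γ = L₀/L = 860/183 = 4.6995
Time dilation: Δt = γτ₀ = 4.6995 × 40.7 h = 191 h

Δt ≈ 191 h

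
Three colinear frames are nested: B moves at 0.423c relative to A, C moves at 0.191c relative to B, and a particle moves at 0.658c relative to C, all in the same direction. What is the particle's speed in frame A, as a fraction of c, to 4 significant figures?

u ≈ 0.8925c

Compose boost 2: (0.191 + 0.423)/(1 + 0.191×0.423) = 0.6140/1.08079 = 0.568101
Compose boost 3: (0.658 + 0.568101)/(1 + 0.658×0.568101) = 1.22610/1.37381 = 0.8925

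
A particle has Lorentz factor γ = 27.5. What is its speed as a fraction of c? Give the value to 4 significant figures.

β ≈ 0.9993

β = √(1 − 1/γ²) = √(1 − 1/27.5²) = √(0.998678) = 0.9993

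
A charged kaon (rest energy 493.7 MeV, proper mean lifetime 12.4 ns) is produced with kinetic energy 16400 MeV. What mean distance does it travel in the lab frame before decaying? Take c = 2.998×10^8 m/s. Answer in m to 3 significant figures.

d ≈ 127 m

γ = 1 + K/(m₀c²) = 1 + 16400/493.7 = 34.219
β = √(1 − 1/γ²) = 0.99957
Dilated lifetime: γτ₀ = 34.219 × 12.4 ns = 424.31 ns
d = βc·γτ₀ = 0.99957 × (2.998×10^8 m/s) × 4.2431×10^-7 s = 127 m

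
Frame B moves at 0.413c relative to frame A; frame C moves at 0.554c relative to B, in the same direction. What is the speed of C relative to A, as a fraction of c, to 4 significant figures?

Compose boost 2: (0.554 + 0.413)/(1 + 0.554×0.413) = 0.9670/1.22880 = 0.7869

u ≈ 0.7869c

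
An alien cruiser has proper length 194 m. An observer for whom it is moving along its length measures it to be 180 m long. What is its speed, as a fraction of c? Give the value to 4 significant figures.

β ≈ 0.3730

γ = L₀/L = 194/180 = 1.07778
β = √(1 − 1/γ²) = 0.3730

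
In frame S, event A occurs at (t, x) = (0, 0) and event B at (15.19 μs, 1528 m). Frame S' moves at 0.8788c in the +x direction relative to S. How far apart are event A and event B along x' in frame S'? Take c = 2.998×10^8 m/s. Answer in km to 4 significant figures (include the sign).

γ = 1/√(1 − 0.8788²) = 2.09560
Δx' = γ(Δx − vΔt) = 2.09560 × (1528 m − 0.8788×(2.998×10^8 m/s)×15.19×10^-6 s)
= 2.09560 × (-2474.02 m) = -5.185 km

Δx' ≈ -5.185 km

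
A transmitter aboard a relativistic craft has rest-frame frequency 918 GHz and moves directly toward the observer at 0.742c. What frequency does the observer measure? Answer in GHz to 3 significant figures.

Relativistic Doppler: f_obs = f_src √((1+β)/(1−β))
= 918 × √(1.7420/0.25800) = 918 × 2.5984 = 2390 GHz

f_obs ≈ 2390 GHz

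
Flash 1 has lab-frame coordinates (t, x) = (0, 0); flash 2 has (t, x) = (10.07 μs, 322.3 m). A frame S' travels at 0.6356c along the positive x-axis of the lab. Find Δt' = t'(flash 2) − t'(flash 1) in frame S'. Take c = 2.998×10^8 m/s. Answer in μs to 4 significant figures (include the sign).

Δt' ≈ 12.16 μs

γ = 1/√(1 − 0.6356²) = 1.29531
Δt' = γ(Δt − vΔx/c²) = 1.29531 × (10.07 μs − 0.6356×322.3 m / (2.998×10^8 m/s))
= 1.29531 × (9.38670 μs) = 12.16 μs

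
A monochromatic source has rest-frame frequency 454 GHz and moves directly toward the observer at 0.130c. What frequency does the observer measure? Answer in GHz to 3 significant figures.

Relativistic Doppler: f_obs = f_src √((1+β)/(1−β))
= 454 × √(1.1300/0.87000) = 454 × 1.1397 = 517 GHz

f_obs ≈ 517 GHz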